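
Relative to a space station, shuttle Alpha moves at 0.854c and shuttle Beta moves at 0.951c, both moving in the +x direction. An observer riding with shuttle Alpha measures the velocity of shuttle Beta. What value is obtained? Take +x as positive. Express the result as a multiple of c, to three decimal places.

+0.516c

β_A = 0.854, β_B = 0.951.
Transform to A's frame with the inverse velocity-addition law: u' = (u − v)/(1 − uv/c²), taking u = β_B and v = β_A.
u' = (0.951 − 0.854) / (1 − (0.854)(0.951)) = 0.0970/0.1878 = 0.5164.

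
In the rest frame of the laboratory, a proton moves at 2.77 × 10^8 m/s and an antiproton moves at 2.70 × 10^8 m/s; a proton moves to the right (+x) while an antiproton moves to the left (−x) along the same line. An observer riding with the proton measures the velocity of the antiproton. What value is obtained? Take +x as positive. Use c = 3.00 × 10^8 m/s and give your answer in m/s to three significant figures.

-2.99 × 10^8 m/s

β_A = 0.923, β_B = -0.900 (dividing each by c = 3.00 × 10^8 m/s).
Transform to A's frame with the inverse velocity-addition law: u' = (u − v)/(1 − uv/c²), taking u = β_B and v = β_A.
u' = (-0.900 − 0.923) / (1 − (0.923)(-0.900)) = -1.8233/1.8310 = -0.9958.
u' = -0.9958 × 3.00 × 10^8 m/s.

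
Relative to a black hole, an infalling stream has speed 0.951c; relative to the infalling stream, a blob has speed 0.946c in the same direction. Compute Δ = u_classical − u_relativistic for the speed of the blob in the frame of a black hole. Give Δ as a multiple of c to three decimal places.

Galilean: u_cl = 0.946 + 0.951 = 1.8970.
Relativistic: u_rel = (0.946 + 0.951) / (1 + 0.946·0.951) = 1.8970/1.8996 = 0.9986.
Δ = 1.8970 − 0.9986 = 0.8984.
(The classical prediction exceeds c; the relativistic result does not.)

Δ = 0.898c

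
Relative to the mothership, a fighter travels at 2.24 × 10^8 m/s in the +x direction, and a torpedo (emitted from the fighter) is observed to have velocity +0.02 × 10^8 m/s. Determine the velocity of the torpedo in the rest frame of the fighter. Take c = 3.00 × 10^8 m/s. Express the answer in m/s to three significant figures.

v = 0.747c, u = 0.007c.
Invert the composition law: u' = (u − v)/(1 − uv/c²).
u' = (0.007 − 0.747) / (1 − (0.007)(0.747)) = -0.7400/0.9950 = -0.7437.
u' = -0.7437 × 3.00 × 10^8 m/s.

-2.23 × 10^8 m/s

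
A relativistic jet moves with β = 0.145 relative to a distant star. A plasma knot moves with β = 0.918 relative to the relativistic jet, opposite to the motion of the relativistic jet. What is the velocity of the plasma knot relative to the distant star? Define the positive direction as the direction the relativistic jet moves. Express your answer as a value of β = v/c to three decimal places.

With v = 0.145 and u' = -0.918 (in units of c),
u = (u' + v)/(1 + u'v/c²):
u = (-0.918 + 0.145) / (1 + (-0.918)·0.145) = -0.7730/0.8669 = -0.8917
(Galilean addition would give -0.773c.)

β = -0.892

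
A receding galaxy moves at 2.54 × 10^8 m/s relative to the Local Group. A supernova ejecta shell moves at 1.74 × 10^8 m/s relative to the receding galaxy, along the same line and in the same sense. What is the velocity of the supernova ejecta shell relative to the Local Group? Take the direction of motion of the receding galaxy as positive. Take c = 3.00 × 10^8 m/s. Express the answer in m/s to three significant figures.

2.87 × 10^8 m/s

In units of c (dividing by 3.00 × 10^8 m/s): v = 0.847, u' = 0.580.
u = (u' + v)/(1 + u'v/c²):
u = (0.580 + 0.847) / (1 + 0.580·0.847) = 1.4267/1.4911 = 0.9568
Converting back: u = 0.9568 × 3.00 × 10^8 m/s.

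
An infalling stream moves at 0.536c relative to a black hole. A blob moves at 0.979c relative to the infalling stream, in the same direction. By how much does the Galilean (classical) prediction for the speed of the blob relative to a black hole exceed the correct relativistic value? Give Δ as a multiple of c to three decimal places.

Galilean: u_cl = 0.979 + 0.536 = 1.5150.
Relativistic: u_rel = (0.979 + 0.536) / (1 + 0.979·0.536) = 1.5150/1.5247 = 0.9936.
Δ = 1.5150 − 0.9936 = 0.5214.
(The classical prediction exceeds c; the relativistic result does not.)

Δ = 0.521c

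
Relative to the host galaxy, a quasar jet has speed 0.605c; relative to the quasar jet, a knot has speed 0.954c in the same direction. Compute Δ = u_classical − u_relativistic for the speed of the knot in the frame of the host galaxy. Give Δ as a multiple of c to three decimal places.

Galilean: u_cl = 0.954 + 0.605 = 1.5590.
Relativistic: u_rel = (0.954 + 0.605) / (1 + 0.954·0.605) = 1.5590/1.5772 = 0.9885.
Δ = 1.5590 − 0.9885 = 0.5705.
(The classical prediction exceeds c; the relativistic result does not.)

Δ = 0.571c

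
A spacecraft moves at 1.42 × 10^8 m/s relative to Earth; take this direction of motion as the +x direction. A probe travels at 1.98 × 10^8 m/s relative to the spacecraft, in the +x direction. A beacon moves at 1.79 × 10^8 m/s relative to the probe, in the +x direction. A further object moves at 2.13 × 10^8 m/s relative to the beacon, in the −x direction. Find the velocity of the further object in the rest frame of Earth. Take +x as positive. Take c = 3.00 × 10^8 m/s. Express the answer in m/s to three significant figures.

Apply u = (u' + v)/(1 + u'v/c²) successively, working outward toward Earth.
(Dividing each given speed by c = 3.00 × 10^8 m/s to work in units of c.)
Start: velocity of the spacecraft relative to Earth = 0.4733c.
Compose with the probe (u' = 0.660 in the spacecraft frame): u_1 = (0.660 + 0.473) / (1 + 0.660·0.473) = 1.1333/1.3124 = 0.8636.
Compose with the beacon (u' = 0.597 in the probe frame): u_2 = (0.597 + 0.864) / (1 + 0.597·0.864) = 1.4602/1.5153 = 0.9637.
Compose with the further object (u' = -0.710 in the beacon frame): u_3 = (-0.710 + 0.964) / (1 + (-0.710)·0.964) = 0.2537/0.3158 = 0.8033.
So u = 0.8033 × 3.00 × 10^8 m/s.

+2.41 × 10^8 m/s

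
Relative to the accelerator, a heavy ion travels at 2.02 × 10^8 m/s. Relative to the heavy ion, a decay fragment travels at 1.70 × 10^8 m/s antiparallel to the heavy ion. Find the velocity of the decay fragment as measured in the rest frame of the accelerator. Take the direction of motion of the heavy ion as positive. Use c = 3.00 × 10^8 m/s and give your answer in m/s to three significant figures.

+5.17 × 10^7 m/s

In units of c (dividing by 3.00 × 10^8 m/s): v = 0.673, u' = -0.567.
u = (u' + v)/(1 + u'v/c²):
u = (-0.567 + 0.673) / (1 + (-0.567)·0.673) = 0.1067/0.6184 = 0.1725
(Galilean addition would give +0.107c.)
Converting back: u = 0.1725 × 3.00 × 10^8 m/s.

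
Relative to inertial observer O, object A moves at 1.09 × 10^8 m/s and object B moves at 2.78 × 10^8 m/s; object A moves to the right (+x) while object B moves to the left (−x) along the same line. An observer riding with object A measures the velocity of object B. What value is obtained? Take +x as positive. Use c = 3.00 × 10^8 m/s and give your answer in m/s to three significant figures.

β_A = 0.363, β_B = -0.927 (dividing each by c = 3.00 × 10^8 m/s).
Transform to A's frame with the inverse velocity-addition law: u' = (u − v)/(1 − uv/c²), taking u = β_B and v = β_A.
u' = (-0.927 − 0.363) / (1 − (0.363)(-0.927)) = -1.2900/1.3367 = -0.9651.
u' = -0.9651 × 3.00 × 10^8 m/s.

-2.90 × 10^8 m/s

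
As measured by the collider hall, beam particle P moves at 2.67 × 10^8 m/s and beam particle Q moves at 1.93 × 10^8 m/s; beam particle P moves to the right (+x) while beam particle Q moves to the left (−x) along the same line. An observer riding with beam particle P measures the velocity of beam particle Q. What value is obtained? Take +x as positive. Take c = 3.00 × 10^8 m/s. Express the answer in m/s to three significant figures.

β_A = 0.890, β_B = -0.643 (dividing each by c = 3.00 × 10^8 m/s).
Transform to A's frame with the inverse velocity-addition law: u' = (u − v)/(1 − uv/c²), taking u = β_B and v = β_A.
u' = (-0.643 − 0.890) / (1 − (0.890)(-0.643)) = -1.5333/1.5726 = -0.9751.
u' = -0.9751 × 3.00 × 10^8 m/s.

-2.93 × 10^8 m/s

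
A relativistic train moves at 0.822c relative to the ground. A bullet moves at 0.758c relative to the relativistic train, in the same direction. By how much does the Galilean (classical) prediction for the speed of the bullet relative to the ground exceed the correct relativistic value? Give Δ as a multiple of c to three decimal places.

Galilean: u_cl = 0.758 + 0.822 = 1.5800.
Relativistic: u_rel = (0.758 + 0.822) / (1 + 0.758·0.822) = 1.5800/1.6231 = 0.9735.
Δ = 1.5800 − 0.9735 = 0.6065.
(The classical prediction exceeds c; the relativistic result does not.)

Δ = 0.607c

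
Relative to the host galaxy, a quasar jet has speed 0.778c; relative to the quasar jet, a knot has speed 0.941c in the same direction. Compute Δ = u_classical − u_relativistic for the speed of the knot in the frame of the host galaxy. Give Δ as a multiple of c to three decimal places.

Δ = 0.727c

Galilean: u_cl = 0.941 + 0.778 = 1.7190.
Relativistic: u_rel = (0.941 + 0.778) / (1 + 0.941·0.778) = 1.7190/1.7321 = 0.9924.
Δ = 1.7190 − 0.9924 = 0.7266.
(The classical prediction exceeds c; the relativistic result does not.)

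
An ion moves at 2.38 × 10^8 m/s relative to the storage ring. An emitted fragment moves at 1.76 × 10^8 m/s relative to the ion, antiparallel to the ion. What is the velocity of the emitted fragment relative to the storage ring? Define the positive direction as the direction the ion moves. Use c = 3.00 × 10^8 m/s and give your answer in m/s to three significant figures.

+1.16 × 10^8 m/s

In units of c (dividing by 3.00 × 10^8 m/s): v = 0.793, u' = -0.587.
u = (u' + v)/(1 + u'v/c²):
u = (-0.587 + 0.793) / (1 + (-0.587)·0.793) = 0.2067/0.5346 = 0.3866
(Galilean addition would give +0.207c.)
Converting back: u = 0.3866 × 3.00 × 10^8 m/s.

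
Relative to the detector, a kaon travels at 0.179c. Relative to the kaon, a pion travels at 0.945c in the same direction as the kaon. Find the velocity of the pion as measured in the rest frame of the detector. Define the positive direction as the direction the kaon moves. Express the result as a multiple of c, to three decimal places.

With v = 0.179 and u' = 0.945 (in units of c),
u = (u' + v)/(1 + u'v/c²):
u = (0.945 + 0.179) / (1 + 0.945·0.179) = 1.1240/1.1692 = 0.9614

0.961c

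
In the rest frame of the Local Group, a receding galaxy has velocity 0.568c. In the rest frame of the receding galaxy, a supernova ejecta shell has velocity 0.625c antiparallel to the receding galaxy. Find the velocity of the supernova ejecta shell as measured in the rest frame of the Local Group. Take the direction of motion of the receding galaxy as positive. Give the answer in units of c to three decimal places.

With v = 0.568 and u' = -0.625 (in units of c),
u = (u' + v)/(1 + u'v/c²):
u = (-0.625 + 0.568) / (1 + (-0.625)·0.568) = -0.0570/0.6450 = -0.0884
(Galilean addition would give -0.057c.)

-0.088c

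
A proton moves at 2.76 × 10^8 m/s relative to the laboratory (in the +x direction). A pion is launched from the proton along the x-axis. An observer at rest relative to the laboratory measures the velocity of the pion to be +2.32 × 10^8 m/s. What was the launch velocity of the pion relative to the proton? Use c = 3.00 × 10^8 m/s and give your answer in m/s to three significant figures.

v = 0.920c, u = 0.773c.
Invert the composition law: u' = (u − v)/(1 − uv/c²).
u' = (0.773 − 0.920) / (1 − (0.773)(0.920)) = -0.1467/0.2885 = -0.5083.
u' = -0.5083 × 3.00 × 10^8 m/s.

-1.52 × 10^8 m/s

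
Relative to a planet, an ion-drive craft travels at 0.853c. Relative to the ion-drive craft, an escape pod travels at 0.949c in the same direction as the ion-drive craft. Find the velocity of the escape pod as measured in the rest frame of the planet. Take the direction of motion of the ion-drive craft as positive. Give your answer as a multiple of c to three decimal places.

0.996c

With v = 0.853 and u' = 0.949 (in units of c),
u = (u' + v)/(1 + u'v/c²):
u = (0.949 + 0.853) / (1 + 0.949·0.853) = 1.8020/1.8095 = 0.9959
(Galilean addition would give +1.802c, exceeding c.)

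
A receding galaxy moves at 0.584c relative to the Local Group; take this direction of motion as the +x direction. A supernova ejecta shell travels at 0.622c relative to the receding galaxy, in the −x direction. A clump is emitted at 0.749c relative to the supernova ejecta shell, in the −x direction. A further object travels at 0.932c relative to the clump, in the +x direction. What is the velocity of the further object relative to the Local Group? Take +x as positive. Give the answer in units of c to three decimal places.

Apply u = (u' + v)/(1 + u'v/c²) successively, working outward toward the Local Group.
Start: velocity of the receding galaxy relative to the Local Group = 0.5840c.
Compose with the supernova ejecta shell (u' = -0.622 in the receding galaxy frame): u_1 = (-0.622 + 0.584) / (1 + (-0.622)·0.584) = -0.0380/0.6368 = -0.0597.
Compose with the clump (u' = -0.749 in the supernova ejecta shell frame): u_2 = (-0.749 + (-0.060)) / (1 + (-0.749)·(-0.060)) = -0.8087/1.0447 = -0.7741.
Compose with the further object (u' = 0.932 in the clump frame): u_3 = (0.932 + (-0.774)) / (1 + 0.932·(-0.774)) = 0.1579/0.2786 = 0.5669.

+0.567c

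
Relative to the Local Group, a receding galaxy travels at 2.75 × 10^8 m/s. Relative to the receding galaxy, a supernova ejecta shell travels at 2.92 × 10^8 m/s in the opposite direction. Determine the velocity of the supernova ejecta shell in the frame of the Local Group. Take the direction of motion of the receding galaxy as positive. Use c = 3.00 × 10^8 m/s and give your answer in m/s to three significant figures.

In units of c (dividing by 3.00 × 10^8 m/s): v = 0.917, u' = -0.973.
u = (u' + v)/(1 + u'v/c²):
u = (-0.973 + 0.917) / (1 + (-0.973)·0.917) = -0.0567/0.1078 = -0.5258
Converting back: u = -0.5258 × 3.00 × 10^8 m/s.

-1.58 × 10^8 m/s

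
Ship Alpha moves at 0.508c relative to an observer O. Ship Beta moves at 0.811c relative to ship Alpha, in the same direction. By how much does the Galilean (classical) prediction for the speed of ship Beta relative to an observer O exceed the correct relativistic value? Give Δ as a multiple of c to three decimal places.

Δ = 0.385c

Galilean: u_cl = 0.811 + 0.508 = 1.3190.
Relativistic: u_rel = (0.811 + 0.508) / (1 + 0.811·0.508) = 1.3190/1.4120 = 0.9341.
Δ = 1.3190 − 0.9341 = 0.3849.
(The classical prediction exceeds c; the relativistic result does not.)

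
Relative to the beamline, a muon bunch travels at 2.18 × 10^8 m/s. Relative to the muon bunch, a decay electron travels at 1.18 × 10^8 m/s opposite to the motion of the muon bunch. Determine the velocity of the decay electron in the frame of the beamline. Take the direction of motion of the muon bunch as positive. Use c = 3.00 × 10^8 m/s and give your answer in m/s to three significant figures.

In units of c (dividing by 3.00 × 10^8 m/s): v = 0.727, u' = -0.393.
u = (u' + v)/(1 + u'v/c²):
u = (-0.393 + 0.727) / (1 + (-0.393)·0.727) = 0.3333/0.7142 = 0.4667
Converting back: u = 0.4667 × 3.00 × 10^8 m/s.

+1.40 × 10^8 m/s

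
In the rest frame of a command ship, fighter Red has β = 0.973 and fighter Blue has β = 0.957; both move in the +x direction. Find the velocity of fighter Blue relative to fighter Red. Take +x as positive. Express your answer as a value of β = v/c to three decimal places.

β_A = 0.973, β_B = 0.957.
Transform to A's frame with the inverse velocity-addition law: u' = (u − v)/(1 − uv/c²), taking u = β_B and v = β_A.
u' = (0.957 − 0.973) / (1 − (0.973)(0.957)) = -0.0160/0.0688 = -0.2324.

β = -0.232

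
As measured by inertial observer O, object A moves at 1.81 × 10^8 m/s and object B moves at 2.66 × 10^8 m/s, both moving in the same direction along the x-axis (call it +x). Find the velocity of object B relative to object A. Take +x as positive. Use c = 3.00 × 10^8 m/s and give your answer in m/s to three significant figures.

β_A = 0.603, β_B = 0.887 (dividing each by c = 3.00 × 10^8 m/s).
Transform to A's frame with the inverse velocity-addition law: u' = (u − v)/(1 − uv/c²), taking u = β_B and v = β_A.
u' = (0.887 − 0.603) / (1 − (0.603)(0.887)) = 0.2833/0.4650 = 0.6093.
u' = 0.6093 × 3.00 × 10^8 m/s.

+1.83 × 10^8 m/s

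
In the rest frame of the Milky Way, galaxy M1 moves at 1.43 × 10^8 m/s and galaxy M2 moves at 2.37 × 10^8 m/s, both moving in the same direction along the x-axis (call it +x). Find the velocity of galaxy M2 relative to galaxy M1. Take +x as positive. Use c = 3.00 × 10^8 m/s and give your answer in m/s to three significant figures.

+1.51 × 10^8 m/s

β_A = 0.477, β_B = 0.790 (dividing each by c = 3.00 × 10^8 m/s).
Transform to A's frame with the inverse velocity-addition law: u' = (u − v)/(1 − uv/c²), taking u = β_B and v = β_A.
u' = (0.790 − 0.477) / (1 − (0.477)(0.790)) = 0.3133/0.6234 = 0.5026.
u' = 0.5026 × 3.00 × 10^8 m/s.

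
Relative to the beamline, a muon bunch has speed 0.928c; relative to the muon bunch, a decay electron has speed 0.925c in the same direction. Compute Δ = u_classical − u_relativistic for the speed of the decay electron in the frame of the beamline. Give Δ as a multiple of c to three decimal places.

Δ = 0.856c

Galilean: u_cl = 0.925 + 0.928 = 1.8530.
Relativistic: u_rel = (0.925 + 0.928) / (1 + 0.925·0.928) = 1.8530/1.8584 = 0.9971.
Δ = 1.8530 − 0.9971 = 0.8559.
(The classical prediction exceeds c; the relativistic result does not.)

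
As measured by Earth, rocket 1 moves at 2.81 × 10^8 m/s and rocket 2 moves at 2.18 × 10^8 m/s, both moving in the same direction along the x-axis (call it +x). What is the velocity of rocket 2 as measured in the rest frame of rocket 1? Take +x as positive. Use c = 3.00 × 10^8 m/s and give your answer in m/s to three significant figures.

-1.97 × 10^8 m/s

β_A = 0.937, β_B = 0.727 (dividing each by c = 3.00 × 10^8 m/s).
Transform to A's frame with the inverse velocity-addition law: u' = (u − v)/(1 − uv/c²), taking u = β_B and v = β_A.
u' = (0.727 − 0.937) / (1 − (0.937)(0.727)) = -0.2100/0.3194 = -0.6576.
u' = -0.6576 × 3.00 × 10^8 m/s.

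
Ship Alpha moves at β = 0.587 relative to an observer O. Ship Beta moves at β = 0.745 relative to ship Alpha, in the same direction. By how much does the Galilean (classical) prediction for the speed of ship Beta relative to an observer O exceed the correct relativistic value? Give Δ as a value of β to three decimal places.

Δ = 0.405

Galilean: u_cl = 0.745 + 0.587 = 1.3320.
Relativistic: u_rel = (0.745 + 0.587) / (1 + 0.745·0.587) = 1.3320/1.4373 = 0.9267.
Δ = 1.3320 − 0.9267 = 0.4053.
(The classical prediction exceeds c; the relativistic result does not.)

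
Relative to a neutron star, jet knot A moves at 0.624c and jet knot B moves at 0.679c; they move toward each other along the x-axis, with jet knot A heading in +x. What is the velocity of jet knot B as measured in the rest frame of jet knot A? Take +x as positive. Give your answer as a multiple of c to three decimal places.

-0.915c

β_A = 0.624, β_B = -0.679.
Transform to A's frame with the inverse velocity-addition law: u' = (u − v)/(1 − uv/c²), taking u = β_B and v = β_A.
u' = (-0.679 − 0.624) / (1 − (0.624)(-0.679)) = -1.3030/1.4237 = -0.9152.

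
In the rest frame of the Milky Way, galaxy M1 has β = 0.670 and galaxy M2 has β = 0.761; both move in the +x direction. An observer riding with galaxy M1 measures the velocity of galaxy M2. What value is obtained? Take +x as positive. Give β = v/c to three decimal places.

β_A = 0.670, β_B = 0.761.
Transform to A's frame with the inverse velocity-addition law: u' = (u − v)/(1 − uv/c²), taking u = β_B and v = β_A.
u' = (0.761 − 0.670) / (1 − (0.670)(0.761)) = 0.0910/0.4901 = 0.1857.

β = +0.186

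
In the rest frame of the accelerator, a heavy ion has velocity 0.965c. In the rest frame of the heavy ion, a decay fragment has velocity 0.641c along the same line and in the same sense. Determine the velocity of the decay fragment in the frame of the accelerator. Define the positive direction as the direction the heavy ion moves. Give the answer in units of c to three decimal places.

0.992c

With v = 0.965 and u' = 0.641 (in units of c),
u = (u' + v)/(1 + u'v/c²):
u = (0.641 + 0.965) / (1 + 0.641·0.965) = 1.6060/1.6186 = 0.9922
(Galilean addition would give +1.606c, exceeding c.)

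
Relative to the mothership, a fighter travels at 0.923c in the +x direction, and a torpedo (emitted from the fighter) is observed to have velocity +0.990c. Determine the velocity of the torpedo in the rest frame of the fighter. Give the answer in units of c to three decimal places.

+0.777c

Invert the composition law: u' = (u − v)/(1 − uv/c²).
u' = (0.990 − 0.923) / (1 − (0.990)(0.923)) = 0.0670/0.0862 = 0.7770.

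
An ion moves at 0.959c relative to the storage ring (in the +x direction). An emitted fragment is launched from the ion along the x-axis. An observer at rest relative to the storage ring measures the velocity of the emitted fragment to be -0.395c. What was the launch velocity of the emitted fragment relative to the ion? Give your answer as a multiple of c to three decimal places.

Invert the composition law: u' = (u − v)/(1 − uv/c²).
u' = (-0.395 − 0.959) / (1 − (-0.395)(0.959)) = -1.3540/1.3788 = -0.9820.

-0.982c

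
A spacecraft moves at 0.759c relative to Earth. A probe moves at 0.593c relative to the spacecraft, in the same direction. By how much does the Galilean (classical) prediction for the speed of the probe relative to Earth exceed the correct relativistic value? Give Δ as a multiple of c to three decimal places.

Δ = 0.420c

Galilean: u_cl = 0.593 + 0.759 = 1.3520.
Relativistic: u_rel = (0.593 + 0.759) / (1 + 0.593·0.759) = 1.3520/1.4501 = 0.9324.
Δ = 1.3520 − 0.9324 = 0.4196.
(The classical prediction exceeds c; the relativistic result does not.)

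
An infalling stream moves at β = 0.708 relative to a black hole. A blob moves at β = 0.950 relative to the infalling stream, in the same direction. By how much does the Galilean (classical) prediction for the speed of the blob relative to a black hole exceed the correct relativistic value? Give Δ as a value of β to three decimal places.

Galilean: u_cl = 0.950 + 0.708 = 1.6580.
Relativistic: u_rel = (0.950 + 0.708) / (1 + 0.950·0.708) = 1.6580/1.6726 = 0.9913.
Δ = 1.6580 − 0.9913 = 0.6667.
(The classical prediction exceeds c; the relativistic result does not.)

Δ = 0.667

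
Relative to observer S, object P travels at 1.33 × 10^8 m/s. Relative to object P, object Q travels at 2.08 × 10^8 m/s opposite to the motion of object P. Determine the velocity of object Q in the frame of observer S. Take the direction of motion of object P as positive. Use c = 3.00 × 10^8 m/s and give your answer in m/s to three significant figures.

-1.08 × 10^8 m/s

In units of c (dividing by 3.00 × 10^8 m/s): v = 0.443, u' = -0.693.
u = (u' + v)/(1 + u'v/c²):
u = (-0.693 + 0.443) / (1 + (-0.693)·0.443) = -0.2500/0.6926 = -0.3609
Converting back: u = -0.3609 × 3.00 × 10^8 m/s.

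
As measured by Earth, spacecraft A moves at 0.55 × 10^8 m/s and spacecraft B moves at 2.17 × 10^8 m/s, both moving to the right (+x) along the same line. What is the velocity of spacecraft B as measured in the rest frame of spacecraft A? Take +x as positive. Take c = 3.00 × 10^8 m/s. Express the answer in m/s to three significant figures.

+1.87 × 10^8 m/s

β_A = 0.183, β_B = 0.723 (dividing each by c = 3.00 × 10^8 m/s).
Transform to A's frame with the inverse velocity-addition law: u' = (u − v)/(1 − uv/c²), taking u = β_B and v = β_A.
u' = (0.723 − 0.183) / (1 − (0.183)(0.723)) = 0.5400/0.8674 = 0.6226.
u' = 0.6226 × 3.00 × 10^8 m/s.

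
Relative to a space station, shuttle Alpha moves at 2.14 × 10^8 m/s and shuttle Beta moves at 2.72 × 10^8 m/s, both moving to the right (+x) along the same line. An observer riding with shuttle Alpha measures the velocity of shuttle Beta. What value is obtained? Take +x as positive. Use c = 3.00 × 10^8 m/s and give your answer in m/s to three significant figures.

β_A = 0.713, β_B = 0.907 (dividing each by c = 3.00 × 10^8 m/s).
Transform to A's frame with the inverse velocity-addition law: u' = (u − v)/(1 − uv/c²), taking u = β_B and v = β_A.
u' = (0.907 − 0.713) / (1 − (0.713)(0.907)) = 0.1933/0.3532 = 0.5473.
u' = 0.5473 × 3.00 × 10^8 m/s.

+1.64 × 10^8 m/s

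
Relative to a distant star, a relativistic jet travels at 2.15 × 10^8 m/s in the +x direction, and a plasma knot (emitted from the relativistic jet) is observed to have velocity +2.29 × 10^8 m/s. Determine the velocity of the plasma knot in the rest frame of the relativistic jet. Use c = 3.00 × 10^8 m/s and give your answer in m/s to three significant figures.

v = 0.717c, u = 0.763c.
Invert the composition law: u' = (u − v)/(1 − uv/c²).
u' = (0.763 − 0.717) / (1 − (0.763)(0.717)) = 0.0467/0.4529 = 0.1030.
u' = 0.1030 × 3.00 × 10^8 m/s.

+3.09 × 10^7 m/s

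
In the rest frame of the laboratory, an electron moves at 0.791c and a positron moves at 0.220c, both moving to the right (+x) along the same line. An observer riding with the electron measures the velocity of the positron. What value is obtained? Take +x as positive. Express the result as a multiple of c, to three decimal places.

-0.691c

β_A = 0.791, β_B = 0.220.
Transform to A's frame with the inverse velocity-addition law: u' = (u − v)/(1 − uv/c²), taking u = β_B and v = β_A.
u' = (0.220 − 0.791) / (1 − (0.791)(0.220)) = -0.5710/0.8260 = -0.6913.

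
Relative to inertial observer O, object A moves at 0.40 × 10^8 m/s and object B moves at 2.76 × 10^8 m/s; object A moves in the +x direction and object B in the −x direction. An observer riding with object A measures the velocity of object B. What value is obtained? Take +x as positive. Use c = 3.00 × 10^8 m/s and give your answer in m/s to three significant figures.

β_A = 0.133, β_B = -0.920 (dividing each by c = 3.00 × 10^8 m/s).
Transform to A's frame with the inverse velocity-addition law: u' = (u − v)/(1 − uv/c²), taking u = β_B and v = β_A.
u' = (-0.920 − 0.133) / (1 − (0.133)(-0.920)) = -1.0533/1.1227 = -0.9382.
u' = -0.9382 × 3.00 × 10^8 m/s.

-2.81 × 10^8 m/s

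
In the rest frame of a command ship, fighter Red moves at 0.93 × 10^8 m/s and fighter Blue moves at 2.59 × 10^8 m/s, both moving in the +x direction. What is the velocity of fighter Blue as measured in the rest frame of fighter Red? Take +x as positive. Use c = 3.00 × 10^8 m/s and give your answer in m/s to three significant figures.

β_A = 0.310, β_B = 0.863 (dividing each by c = 3.00 × 10^8 m/s).
Transform to A's frame with the inverse velocity-addition law: u' = (u − v)/(1 − uv/c²), taking u = β_B and v = β_A.
u' = (0.863 − 0.310) / (1 − (0.310)(0.863)) = 0.5533/0.7324 = 0.7555.
u' = 0.7555 × 3.00 × 10^8 m/s.

+2.27 × 10^8 m/s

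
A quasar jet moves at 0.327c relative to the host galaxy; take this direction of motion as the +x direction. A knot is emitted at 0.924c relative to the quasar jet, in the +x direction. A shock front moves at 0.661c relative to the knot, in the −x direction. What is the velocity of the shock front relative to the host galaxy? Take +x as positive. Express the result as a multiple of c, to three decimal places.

+0.821c

Apply u = (u' + v)/(1 + u'v/c²) successively, working outward toward the host galaxy.
Start: velocity of the quasar jet relative to the host galaxy = 0.3270c.
Compose with the knot (u' = 0.924 in the quasar jet frame): u_1 = (0.924 + 0.327) / (1 + 0.924·0.327) = 1.2510/1.3021 = 0.9607.
Compose with the shock front (u' = -0.661 in the knot frame): u_2 = (-0.661 + 0.961) / (1 + (-0.661)·0.961) = 0.2997/0.3650 = 0.8212.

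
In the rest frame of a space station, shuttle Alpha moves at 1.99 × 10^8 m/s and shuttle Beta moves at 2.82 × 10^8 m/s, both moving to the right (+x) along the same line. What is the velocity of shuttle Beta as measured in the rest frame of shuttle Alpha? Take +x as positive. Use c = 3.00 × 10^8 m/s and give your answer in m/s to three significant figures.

β_A = 0.663, β_B = 0.940 (dividing each by c = 3.00 × 10^8 m/s).
Transform to A's frame with the inverse velocity-addition law: u' = (u − v)/(1 − uv/c²), taking u = β_B and v = β_A.
u' = (0.940 − 0.663) / (1 − (0.663)(0.940)) = 0.2767/0.3765 = 0.7349.
u' = 0.7349 × 3.00 × 10^8 m/s.

+2.20 × 10^8 m/s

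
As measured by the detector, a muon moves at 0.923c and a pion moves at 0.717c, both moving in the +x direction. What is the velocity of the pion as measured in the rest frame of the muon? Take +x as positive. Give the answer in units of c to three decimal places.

-0.609c

β_A = 0.923, β_B = 0.717.
Transform to A's frame with the inverse velocity-addition law: u' = (u − v)/(1 − uv/c²), taking u = β_B and v = β_A.
u' = (0.717 − 0.923) / (1 − (0.923)(0.717)) = -0.2060/0.3382 = -0.6091.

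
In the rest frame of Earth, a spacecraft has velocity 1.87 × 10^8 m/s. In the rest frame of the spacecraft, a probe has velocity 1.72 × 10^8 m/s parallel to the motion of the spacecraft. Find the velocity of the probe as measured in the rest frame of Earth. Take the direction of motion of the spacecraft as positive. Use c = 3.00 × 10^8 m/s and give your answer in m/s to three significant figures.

In units of c (dividing by 3.00 × 10^8 m/s): v = 0.623, u' = 0.573.
u = (u' + v)/(1 + u'v/c²):
u = (0.573 + 0.623) / (1 + 0.573·0.623) = 1.1967/1.3574 = 0.8816
Converting back: u = 0.8816 × 3.00 × 10^8 m/s.

2.64 × 10^8 m/s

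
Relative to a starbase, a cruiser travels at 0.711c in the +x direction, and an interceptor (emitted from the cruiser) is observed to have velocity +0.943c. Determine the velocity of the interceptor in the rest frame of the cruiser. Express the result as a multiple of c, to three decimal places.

Invert the composition law: u' = (u − v)/(1 − uv/c²).
u' = (0.943 − 0.711) / (1 − (0.943)(0.711)) = 0.2320/0.3295 = 0.7040.

+0.704c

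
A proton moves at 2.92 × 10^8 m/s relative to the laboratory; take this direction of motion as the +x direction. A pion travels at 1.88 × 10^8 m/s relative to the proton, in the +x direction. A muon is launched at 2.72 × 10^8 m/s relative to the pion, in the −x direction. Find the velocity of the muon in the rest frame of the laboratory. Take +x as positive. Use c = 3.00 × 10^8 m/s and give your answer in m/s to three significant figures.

+2.64 × 10^8 m/s

Apply u = (u' + v)/(1 + u'v/c²) successively, working outward toward the laboratory.
(Dividing each given speed by c = 3.00 × 10^8 m/s to work in units of c.)
Start: velocity of the proton relative to the laboratory = 0.9733c.
Compose with the pion (u' = 0.627 in the proton frame): u_1 = (0.627 + 0.973) / (1 + 0.627·0.973) = 1.6000/1.6100 = 0.9938.
Compose with the muon (u' = -0.907 in the pion frame): u_2 = (-0.907 + 0.994) / (1 + (-0.907)·0.994) = 0.0871/0.0989 = 0.8808.
So u = 0.8808 × 3.00 × 10^8 m/s.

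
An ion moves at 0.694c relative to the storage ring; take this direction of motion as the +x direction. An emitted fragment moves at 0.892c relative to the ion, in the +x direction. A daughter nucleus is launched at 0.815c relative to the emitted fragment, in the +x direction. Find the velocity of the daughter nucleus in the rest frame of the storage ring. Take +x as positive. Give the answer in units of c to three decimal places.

0.998c

Apply u = (u' + v)/(1 + u'v/c²) successively, working outward toward the storage ring.
Start: velocity of the ion relative to the storage ring = 0.6940c.
Compose with the emitted fragment (u' = 0.892 in the ion frame): u_1 = (0.892 + 0.694) / (1 + 0.892·0.694) = 1.5860/1.6190 = 0.9796.
Compose with the daughter nucleus (u' = 0.815 in the emitted fragment frame): u_2 = (0.815 + 0.980) / (1 + 0.815·0.980) = 1.7946/1.7984 = 0.9979.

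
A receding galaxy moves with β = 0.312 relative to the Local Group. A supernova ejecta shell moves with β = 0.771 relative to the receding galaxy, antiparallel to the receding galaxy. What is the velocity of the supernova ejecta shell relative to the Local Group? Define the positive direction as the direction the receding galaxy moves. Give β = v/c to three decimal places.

With v = 0.312 and u' = -0.771 (in units of c),
u = (u' + v)/(1 + u'v/c²):
u = (-0.771 + 0.312) / (1 + (-0.771)·0.312) = -0.4590/0.7594 = -0.6044

β = -0.604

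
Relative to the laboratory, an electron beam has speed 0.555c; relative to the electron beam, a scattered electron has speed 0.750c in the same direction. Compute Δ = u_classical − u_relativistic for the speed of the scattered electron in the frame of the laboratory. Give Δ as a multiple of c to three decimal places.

Galilean: u_cl = 0.750 + 0.555 = 1.3050.
Relativistic: u_rel = (0.750 + 0.555) / (1 + 0.750·0.555) = 1.3050/1.4163 = 0.9214.
Δ = 1.3050 − 0.9214 = 0.3836.
(The classical prediction exceeds c; the relativistic result does not.)

Δ = 0.384c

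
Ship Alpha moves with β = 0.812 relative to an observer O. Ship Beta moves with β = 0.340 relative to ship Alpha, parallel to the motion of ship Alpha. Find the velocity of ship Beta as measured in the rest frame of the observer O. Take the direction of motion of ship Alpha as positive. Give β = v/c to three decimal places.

With v = 0.812 and u' = 0.340 (in units of c),
u = (u' + v)/(1 + u'v/c²):
u = (0.340 + 0.812) / (1 + 0.340·0.812) = 1.1520/1.2761 = 0.9028

β = 0.903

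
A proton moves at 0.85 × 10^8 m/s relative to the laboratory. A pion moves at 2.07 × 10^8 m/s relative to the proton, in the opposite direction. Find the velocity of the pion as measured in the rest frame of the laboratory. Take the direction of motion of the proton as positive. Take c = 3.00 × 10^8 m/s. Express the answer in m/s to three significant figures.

-1.52 × 10^8 m/s

In units of c (dividing by 3.00 × 10^8 m/s): v = 0.283, u' = -0.690.
u = (u' + v)/(1 + u'v/c²):
u = (-0.690 + 0.283) / (1 + (-0.690)·0.283) = -0.4067/0.8045 = -0.5055
(Galilean addition would give -0.407c.)
Converting back: u = -0.5055 × 3.00 × 10^8 m/s.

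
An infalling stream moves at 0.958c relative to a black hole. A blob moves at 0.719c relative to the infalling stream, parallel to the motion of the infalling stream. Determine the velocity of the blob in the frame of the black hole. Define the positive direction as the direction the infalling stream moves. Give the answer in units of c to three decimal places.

0.993c

With v = 0.958 and u' = 0.719 (in units of c),
u = (u' + v)/(1 + u'v/c²):
u = (0.719 + 0.958) / (1 + 0.719·0.958) = 1.6770/1.6888 = 0.9930
(Galilean addition would give +1.677c, exceeding c.)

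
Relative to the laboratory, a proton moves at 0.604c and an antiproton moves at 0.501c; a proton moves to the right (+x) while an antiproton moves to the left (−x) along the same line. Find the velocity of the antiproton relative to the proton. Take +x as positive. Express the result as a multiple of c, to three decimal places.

β_A = 0.604, β_B = -0.501.
Transform to A's frame with the inverse velocity-addition law: u' = (u − v)/(1 − uv/c²), taking u = β_B and v = β_A.
u' = (-0.501 − 0.604) / (1 − (0.604)(-0.501)) = -1.1050/1.3026 = -0.8483.

-0.848c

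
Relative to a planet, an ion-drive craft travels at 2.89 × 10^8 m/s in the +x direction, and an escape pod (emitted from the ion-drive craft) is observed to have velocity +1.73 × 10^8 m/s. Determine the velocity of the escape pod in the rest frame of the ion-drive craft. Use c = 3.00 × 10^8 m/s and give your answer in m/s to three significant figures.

-2.61 × 10^8 m/s

v = 0.963c, u = 0.577c.
Invert the composition law: u' = (u − v)/(1 − uv/c²).
u' = (0.577 − 0.963) / (1 − (0.577)(0.963)) = -0.3867/0.4445 = -0.8699.
u' = -0.8699 × 3.00 × 10^8 m/s.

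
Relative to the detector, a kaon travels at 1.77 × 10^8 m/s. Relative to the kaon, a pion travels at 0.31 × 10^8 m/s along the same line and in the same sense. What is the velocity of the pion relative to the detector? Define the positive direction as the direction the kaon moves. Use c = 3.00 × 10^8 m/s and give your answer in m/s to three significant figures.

In units of c (dividing by 3.00 × 10^8 m/s): v = 0.590, u' = 0.103.
u = (u' + v)/(1 + u'v/c²):
u = (0.103 + 0.590) / (1 + 0.103·0.590) = 0.6933/1.0610 = 0.6535
Converting back: u = 0.6535 × 3.00 × 10^8 m/s.

1.96 × 10^8 m/s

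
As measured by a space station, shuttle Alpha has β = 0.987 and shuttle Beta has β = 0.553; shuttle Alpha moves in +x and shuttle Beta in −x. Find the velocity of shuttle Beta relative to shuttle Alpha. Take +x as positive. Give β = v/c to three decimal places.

β = -0.996

β_A = 0.987, β_B = -0.553.
Transform to A's frame with the inverse velocity-addition law: u' = (u − v)/(1 − uv/c²), taking u = β_B and v = β_A.
u' = (-0.553 − 0.987) / (1 − (0.987)(-0.553)) = -1.5400/1.5458 = -0.9962.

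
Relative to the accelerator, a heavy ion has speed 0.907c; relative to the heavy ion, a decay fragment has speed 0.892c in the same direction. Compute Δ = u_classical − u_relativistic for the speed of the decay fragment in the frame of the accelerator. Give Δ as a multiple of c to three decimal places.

Δ = 0.805c

Galilean: u_cl = 0.892 + 0.907 = 1.7990.
Relativistic: u_rel = (0.892 + 0.907) / (1 + 0.892·0.907) = 1.7990/1.8090 = 0.9944.
Δ = 1.7990 − 0.9944 = 0.8046.
(The classical prediction exceeds c; the relativistic result does not.)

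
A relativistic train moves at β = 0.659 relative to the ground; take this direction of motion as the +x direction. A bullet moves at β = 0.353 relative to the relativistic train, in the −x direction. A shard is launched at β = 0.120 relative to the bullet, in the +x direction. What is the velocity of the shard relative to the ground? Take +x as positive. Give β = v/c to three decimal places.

β = +0.495

Apply u = (u' + v)/(1 + u'v/c²) successively, working outward toward the ground.
Start: velocity of the relativistic train relative to the ground = 0.6590c.
Compose with the bullet (u' = -0.353 in the relativistic train frame): u_1 = (-0.353 + 0.659) / (1 + (-0.353)·0.659) = 0.3060/0.7674 = 0.3988.
Compose with the shard (u' = 0.120 in the bullet frame): u_2 = (0.120 + 0.399) / (1 + 0.120·0.399) = 0.5188/1.0479 = 0.4951.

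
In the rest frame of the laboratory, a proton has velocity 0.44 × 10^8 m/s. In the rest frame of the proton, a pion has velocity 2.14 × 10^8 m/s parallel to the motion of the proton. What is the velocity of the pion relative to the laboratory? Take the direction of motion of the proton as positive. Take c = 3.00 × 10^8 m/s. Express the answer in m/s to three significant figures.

In units of c (dividing by 3.00 × 10^8 m/s): v = 0.147, u' = 0.713.
u = (u' + v)/(1 + u'v/c²):
u = (0.713 + 0.147) / (1 + 0.713·0.147) = 0.8600/1.1046 = 0.7785
Converting back: u = 0.7785 × 3.00 × 10^8 m/s.

2.34 × 10^8 m/s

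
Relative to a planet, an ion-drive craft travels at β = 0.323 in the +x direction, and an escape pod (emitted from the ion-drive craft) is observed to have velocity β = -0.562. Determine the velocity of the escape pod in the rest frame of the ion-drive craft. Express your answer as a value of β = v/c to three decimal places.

β = -0.749

Invert the composition law: u' = (u − v)/(1 − uv/c²).
u' = (-0.562 − 0.323) / (1 − (-0.562)(0.323)) = -0.8850/1.1815 = -0.7490.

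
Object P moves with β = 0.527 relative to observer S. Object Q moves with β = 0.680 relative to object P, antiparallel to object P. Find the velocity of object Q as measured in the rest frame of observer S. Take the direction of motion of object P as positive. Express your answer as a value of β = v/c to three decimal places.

β = -0.238

With v = 0.527 and u' = -0.680 (in units of c),
u = (u' + v)/(1 + u'v/c²):
u = (-0.680 + 0.527) / (1 + (-0.680)·0.527) = -0.1530/0.6416 = -0.2385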